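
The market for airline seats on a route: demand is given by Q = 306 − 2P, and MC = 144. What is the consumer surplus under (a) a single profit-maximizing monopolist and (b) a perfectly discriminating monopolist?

Monopoly: CS = 20.25; Perfect PD: CS = 0

Inverting demand: P = 153 − 0.5Q.
A monopolist chooses Q where MR = MC. MR = 153 − Q; setting this equal to 144 gives Q = 9 and P = 148.5.
CS = ½·(153 − 148.5)·9 = 20.25.
A perfectly discriminating monopolist sells every unit with P(Q) ≥ MC(Q), so output equals the competitive quantity Q = 18. Each buyer pays their reservation price, so CS = 0 and the firm captures all surplus.
CS = 0.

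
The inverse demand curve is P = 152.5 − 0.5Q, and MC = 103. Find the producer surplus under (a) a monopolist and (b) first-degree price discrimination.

Monopoly: PS = 1225.125; Perfect PD: PS = 2450.25

Monopoly sets MR = MC: 152.5 − Q = 103 ⇒ Q = 49.5, P = 152.5 − 0.5·49.5 = 127.75.
PS = (127.75 − 103)·49.5 = 1225.125.
Under first-degree price discrimination the firm charges each unit its demand price and produces up to where P = MC, i.e. Q = 99. Consumer surplus is zero; producer surplus equals total surplus.
PS = ½·(152.5 − 103)·99 = 2450.25.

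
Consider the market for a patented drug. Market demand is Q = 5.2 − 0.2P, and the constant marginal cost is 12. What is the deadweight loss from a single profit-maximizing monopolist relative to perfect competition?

Inverting demand: P = 26 − 5Q.
Perfect competition: P = MC = 12, so 26 − 5Q = 12 and Q = 2.8.
A monopolist chooses Q where MR = MC. MR = 26 − 10Q; setting this equal to 12 gives Q = 1.4 and P = 19.
DWL is the triangle between Q = 1.4 and Q = 2.8: ½·(2.8 − 1.4)·(19 − 12) = 4.9.

DWL = 4.9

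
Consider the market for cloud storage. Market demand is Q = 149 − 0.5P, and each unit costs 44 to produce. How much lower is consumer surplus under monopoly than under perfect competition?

Inverting demand: P = 298 − 2Q.
Under competition P = MC = 44, so Q = (298 − 44)/2 = 127.
CS = ½·(298 − 44)·127 = 16129.
A monopolist chooses Q where MR = MC. MR = 298 − 4Q; setting this equal to 44 gives Q = 63.5 and P = 171.
CS = ½·(298 − 171)·63.5 = 4032.25.
Change in consumer surplus: 4032.25 − 16129 = −12096.75.

CS falls by 12096.75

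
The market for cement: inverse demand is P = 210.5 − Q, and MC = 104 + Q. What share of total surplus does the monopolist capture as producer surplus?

PS/TS = 0.75

Monopoly sets MR = MC: 210.5 − 2Q = 104 + Q ⇒ Q = 35.5, P = 210.5 − 35.5 = 175.
CS = ½·(210.5 − 175)·35.5 = 630.125.
PS = P·Q − VC(Q) = 175·35.5 − (104·35.5 + ½·1·35.5²) = 1890.375.
Share captured = PS/TS = 1890.375/2520.5 = 0.75.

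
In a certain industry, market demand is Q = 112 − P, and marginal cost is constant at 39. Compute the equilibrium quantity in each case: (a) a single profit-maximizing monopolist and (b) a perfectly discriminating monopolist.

Monopoly: Q = 36.5; Perfect PD: Q = 73

Inverting demand: P = 112 − Q.
Monopoly sets MR = MC: 112 − 2Q = 39 ⇒ Q = 36.5, P = 112 − 36.5 = 75.5.
A perfectly discriminating monopolist sells every unit with P(Q) ≥ MC(Q), so output equals the competitive quantity Q = 73. Each buyer pays their reservation price, so CS = 0 and the firm captures all surplus.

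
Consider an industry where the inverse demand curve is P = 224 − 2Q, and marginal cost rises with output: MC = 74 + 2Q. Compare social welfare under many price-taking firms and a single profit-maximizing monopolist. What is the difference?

Competitive equilibrium sets price equal to marginal cost: 224 − 2Q = 74 + 2Q, so Q = 37.5 and P = 149.
CS = ½·(224 − 149)·37.5 = 1406.25; PS = (149·37.5 − 74·37.5 − ½·2·37.5²) = 1406.25; TS = 2812.5.
The monopolist equates marginal revenue to marginal cost: 224 − 4Q = 74 + 2Q, so Q = 25. From demand, P = 174.
CS = ½·(224 − 174)·25 = 625; PS = (174·25 − 74·25 − ½·2·25²) = 1875; TS = 2500.
Change in social welfare: 2500 − 2812.5 = −312.5.

TS falls by 312.5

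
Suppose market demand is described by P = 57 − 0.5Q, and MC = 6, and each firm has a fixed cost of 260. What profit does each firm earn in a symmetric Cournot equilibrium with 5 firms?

π_i = −115.5

Cournot with 5 identical firms: the symmetric best-response condition is 57 − 3q = 6. Each firm produces q = 17, total output Q = 85, price P = 14.5.
Each firm's profit = (14.5 − 6)·17 − 260 = −115.5.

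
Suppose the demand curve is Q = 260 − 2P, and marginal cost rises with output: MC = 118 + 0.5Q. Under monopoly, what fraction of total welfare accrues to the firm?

Inverting demand: P = 130 − 0.5Q.
A monopolist chooses Q where MR = MC. MR = 130 − Q; setting this equal to 118 + 0.5Q gives Q = 8 and P = 126.
CS = ½·(130 − 126)·8 = 16.
PS = P·Q − VC(Q) = 126·8 − (118·8 + ½·0.5·8²) = 48.
Share captured = PS/TS = 48/64 = 0.75.

PS/TS = 0.75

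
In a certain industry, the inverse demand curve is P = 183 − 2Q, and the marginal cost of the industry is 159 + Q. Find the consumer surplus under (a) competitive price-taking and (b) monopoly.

Competitive equilibrium sets price equal to marginal cost: 183 − 2Q = 159 + Q, so Q = 8 and P = 167.
CS = ½·(183 − 167)·8 = 64.
A monopolist chooses Q where MR = MC. MR = 183 − 4Q; setting this equal to 159 + Q gives Q = 4.8 and P = 173.4.
CS = ½·(183 − 173.4)·4.8 = 23.04.

Competition: CS = 64; Monopoly: CS = 23.04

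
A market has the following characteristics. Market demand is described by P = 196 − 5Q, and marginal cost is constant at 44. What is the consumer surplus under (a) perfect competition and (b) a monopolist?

Under competition P = MC = 44, so Q = (196 − 44)/5 = 30.4.
CS = ½·(196 − 44)·30.4 = 2310.4.
A monopolist chooses Q where MR = MC. MR = 196 − 10Q; setting this equal to 44 gives Q = 15.2 and P = 120.
CS = ½·(196 − 120)·15.2 = 577.6.

Competition: CS = 2310.4; Monopoly: CS = 577.6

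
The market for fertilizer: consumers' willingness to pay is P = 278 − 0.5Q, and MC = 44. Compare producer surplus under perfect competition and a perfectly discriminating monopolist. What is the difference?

Competitive firms price at marginal cost: P = 44, giving Q = 468.
PS = (44 − 44)·468 = 0.
A perfectly discriminating monopolist sells every unit with P(Q) ≥ MC(Q), so output equals the competitive quantity Q = 468. Each buyer pays their reservation price, so CS = 0 and the firm captures all surplus.
PS = ½·(278 − 44)·468 = 54756.
Change in producer surplus: 54756 − 0 = 54756.

PS rises by 54756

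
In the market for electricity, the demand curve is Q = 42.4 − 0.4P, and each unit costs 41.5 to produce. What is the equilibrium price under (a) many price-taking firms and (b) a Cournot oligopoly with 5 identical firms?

Inverting demand: P = 106 − 2.5Q.
Under competition P = MC = 41.5, so Q = (106 − 41.5)/2.5 = 25.8.
In a 5-firm Cournot equilibrium, symmetry and the first-order condition give q = (106 − 41.5)/(15) = 4.3. So Q = 21.5 and P = 52.25.

Competition: P = 41.5; Cournot: P = 52.25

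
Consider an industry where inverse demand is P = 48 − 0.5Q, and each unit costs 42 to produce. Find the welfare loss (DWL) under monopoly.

DWL = 9

Under competition P = MC = 42, so Q = (48 − 42)/0.5 = 12.
A monopolist chooses Q where MR = MC. MR = 48 − Q; setting this equal to 42 gives Q = 6 and P = 45.
DWL is the triangle between Q = 6 and Q = 12: ½·(12 − 6)·(45 − 42) = 9.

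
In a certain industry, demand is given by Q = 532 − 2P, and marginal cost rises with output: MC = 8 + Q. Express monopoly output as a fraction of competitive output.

Inverting demand: P = 266 − 0.5Q.
Monopoly sets MR = MC: 266 − Q = 8 + Q ⇒ Q = 129, P = 266 − 0.5·129 = 201.5.
Competitive equilibrium sets price equal to marginal cost: 266 − 0.5Q = 8 + Q, so Q = 172 and P = 180.
Ratio Q_m/Q_c = 129/172 = 0.75.

Q_m/Q_c = 0.75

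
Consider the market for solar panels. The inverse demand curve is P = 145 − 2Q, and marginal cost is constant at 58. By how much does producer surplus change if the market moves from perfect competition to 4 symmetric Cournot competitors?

Under competition P = MC = 58, so Q = (145 − 58)/2 = 43.5.
PS = (58 − 58)·43.5 = 0.
Cournot with 4 identical firms: the symmetric best-response condition is 145 − 10q = 58. Each firm produces q = 8.7, total output Q = 34.8, price P = 75.4.
PS = (75.4 − 58)·34.8 = 605.52.
Change in producer surplus: 605.52 − 0 = 605.52.

Producer surplus rises by 605.52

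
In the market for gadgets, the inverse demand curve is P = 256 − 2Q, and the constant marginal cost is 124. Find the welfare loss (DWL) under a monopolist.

DWL = 1089

Competitive firms price at marginal cost: P = 124, giving Q = 66.
Monopoly sets MR = MC: 256 − 4Q = 124 ⇒ Q = 33, P = 256 − 2·33 = 190.
DWL is the triangle between Q = 33 and Q = 66: ½·(66 − 33)·(190 − 124) = 1089.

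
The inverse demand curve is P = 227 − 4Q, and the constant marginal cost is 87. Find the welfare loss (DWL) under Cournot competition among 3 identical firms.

DWL = 153.125

Competitive firms price at marginal cost: P = 87, giving Q = 35.
Cournot with 3 identical firms: the symmetric best-response condition is 227 − 16q = 87. Each firm produces q = 8.75, total output Q = 26.25, price P = 122.
DWL is the triangle between Q = 26.25 and Q = 35: ½·(35 − 26.25)·(122 − 87) = 153.125.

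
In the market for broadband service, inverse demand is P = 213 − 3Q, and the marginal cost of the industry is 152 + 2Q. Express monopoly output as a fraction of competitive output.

Q_m/Q_c = 0.625

Monopoly sets MR = MC: 213 − 6Q = 152 + 2Q ⇒ Q = 7.625, P = 213 − 3·7.625 = 190.125.
Competitive equilibrium sets price equal to marginal cost: 213 − 3Q = 152 + 2Q, so Q = 12.2 and P = 176.4.
Ratio Q_m/Q_c = 7.625/12.2 = 0.625.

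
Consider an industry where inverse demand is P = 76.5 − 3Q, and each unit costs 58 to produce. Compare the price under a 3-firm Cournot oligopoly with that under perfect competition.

In a 3-firm Cournot equilibrium, symmetry and the first-order condition give q = (76.5 − 58)/(12) = 37/24. So Q = 4.625 and P = 62.625.
Perfect competition: P = MC = 58, so 76.5 − 3Q = 58 and Q = 37/6.

Cournot: P = 62.625; Competition: P = 58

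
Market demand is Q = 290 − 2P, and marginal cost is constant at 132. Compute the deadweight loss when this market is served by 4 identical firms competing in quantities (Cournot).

Inverting demand: P = 145 − 0.5Q.
Perfect competition: P = MC = 132, so 145 − 0.5Q = 132 and Q = 26.
With 4 symmetric Cournot firms, each firm's FOC gives 145 − 2.5q = 132, so q = 5.2, Q = 4·5.2 = 20.8, and P = 134.6.
DWL is the triangle between Q = 20.8 and Q = 26: ½·(26 − 20.8)·(134.6 − 132) = 6.76.

DWL = 6.76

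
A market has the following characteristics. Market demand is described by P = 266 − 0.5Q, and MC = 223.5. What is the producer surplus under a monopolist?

Monopoly sets MR = MC: 266 − Q = 223.5 ⇒ Q = 42.5, P = 266 − 0.5·42.5 = 244.75.
PS = (244.75 − 223.5)·42.5 = 903.125.

PS = 903.125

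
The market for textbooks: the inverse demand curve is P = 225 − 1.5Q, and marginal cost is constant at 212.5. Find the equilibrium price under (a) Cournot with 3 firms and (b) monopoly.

Cournot: P = 215.625; Monopoly: P = 218.75

With 3 symmetric Cournot firms, each firm's FOC gives 225 − 6q = 212.5, so q = 25/12, Q = 3·25/12 = 6.25, and P = 215.625.
Monopoly sets MR = MC: 225 − 3Q = 212.5 ⇒ Q = 25/6, P = 225 − 1.5·25/6 = 218.75.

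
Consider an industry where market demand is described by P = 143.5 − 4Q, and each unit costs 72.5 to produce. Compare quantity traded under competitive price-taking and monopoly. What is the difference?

Q falls by 8.875

Perfect competition: P = MC = 72.5, so 143.5 − 4Q = 72.5 and Q = 17.75.
The monopolist equates marginal revenue to marginal cost: 143.5 − 8Q = 72.5, so Q = 8.875. From demand, P = 108.
Change in quantity traded: 8.875 − 17.75 = −8.875.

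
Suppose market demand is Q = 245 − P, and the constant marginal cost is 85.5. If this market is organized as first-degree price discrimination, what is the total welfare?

TS = 12720.125

Inverting demand: P = 245 − Q.
A perfectly discriminating monopolist sells every unit with P(Q) ≥ MC(Q), so output equals the competitive quantity Q = 159.5. Each buyer pays their reservation price, so CS = 0 and the firm captures all surplus.
TS = 12720.125 (equal to competitive TS).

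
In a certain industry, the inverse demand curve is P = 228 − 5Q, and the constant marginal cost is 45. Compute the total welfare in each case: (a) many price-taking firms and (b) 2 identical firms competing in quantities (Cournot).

Competition: TS = 3348.9; Cournot: TS = 2976.8

Under competition P = MC = 45, so Q = (228 − 45)/5 = 36.6.
CS = ½·(228 − 45)·36.6 = 3348.9; PS = (45 − 45)·36.6 = 0; TS = 3348.9.
With 2 symmetric Cournot firms, each firm's FOC gives 228 − 15q = 45, so q = 12.2, Q = 2·12.2 = 24.4, and P = 106.
CS = ½·(228 − 106)·24.4 = 1488.4; PS = (106 − 45)·24.4 = 1488.4; TS = 2976.8.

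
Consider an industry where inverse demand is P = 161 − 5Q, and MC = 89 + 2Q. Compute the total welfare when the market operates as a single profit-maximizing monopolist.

TS = 306

The monopolist equates marginal revenue to marginal cost: 161 − 10Q = 89 + 2Q, so Q = 6. From demand, P = 131.
CS = ½·(161 − 131)·6 = 90; PS = (131·6 − 89·6 − ½·2·6²) = 216; TS = 306.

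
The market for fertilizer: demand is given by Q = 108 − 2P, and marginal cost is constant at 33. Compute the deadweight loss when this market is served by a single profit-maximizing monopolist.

DWL = 110.25

Inverting demand: P = 54 − 0.5Q.
Perfect competition: P = MC = 33, so 54 − 0.5Q = 33 and Q = 42.
Monopoly sets MR = MC: 54 − Q = 33 ⇒ Q = 21, P = 54 − 0.5·21 = 43.5.
DWL is the triangle between Q = 21 and Q = 42: ½·(42 − 21)·(43.5 − 33) = 110.25.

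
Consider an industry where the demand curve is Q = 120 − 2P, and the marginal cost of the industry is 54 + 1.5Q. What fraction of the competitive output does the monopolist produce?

Inverting demand: P = 60 − 0.5Q.
The monopolist equates marginal revenue to marginal cost: 60 − Q = 54 + 1.5Q, so Q = 2.4. From demand, P = 58.8.
Competitive equilibrium sets price equal to marginal cost: 60 − 0.5Q = 54 + 1.5Q, so Q = 3 and P = 58.5.
Ratio Q_m/Q_c = 2.4/3 = 0.8.

Q_m/Q_c = 0.8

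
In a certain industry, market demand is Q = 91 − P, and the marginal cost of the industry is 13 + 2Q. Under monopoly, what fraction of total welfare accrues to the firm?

Inverting demand: P = 91 − Q.
A monopolist chooses Q where MR = MC. MR = 91 − 2Q; setting this equal to 13 + 2Q gives Q = 19.5 and P = 71.5.
CS = ½·(91 − 71.5)·19.5 = 190.125.
PS = P·Q − VC(Q) = 71.5·19.5 − (13·19.5 + ½·2·19.5²) = 760.5.
Share captured = PS/TS = 760.5/950.625 = 0.8.

PS/TS = 0.8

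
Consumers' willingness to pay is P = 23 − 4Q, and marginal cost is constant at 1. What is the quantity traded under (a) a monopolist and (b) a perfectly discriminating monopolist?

Monopoly: Q = 2.75; Perfect PD: Q = 5.5

A monopolist chooses Q where MR = MC. MR = 23 − 8Q; setting this equal to 1 gives Q = 2.75 and P = 12.
With perfect price discrimination, output is the efficient level Q = 5.5 (where demand meets MC), but every buyer pays their willingness to pay: CS = 0 and PS = total surplus.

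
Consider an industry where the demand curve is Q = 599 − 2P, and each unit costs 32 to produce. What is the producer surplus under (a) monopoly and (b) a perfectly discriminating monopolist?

Monopoly: PS = 35778.125; Perfect PD: PS = 71556.25

Inverting demand: P = 299.5 − 0.5Q.
The monopolist equates marginal revenue to marginal cost: 299.5 − Q = 32, so Q = 267.5. From demand, P = 165.75.
PS = (165.75 − 32)·267.5 = 35778.125.
Under first-degree price discrimination the firm charges each unit its demand price and produces up to where P = MC, i.e. Q = 535. Consumer surplus is zero; producer surplus equals total surplus.
PS = ½·(299.5 − 32)·535 = 71556.25.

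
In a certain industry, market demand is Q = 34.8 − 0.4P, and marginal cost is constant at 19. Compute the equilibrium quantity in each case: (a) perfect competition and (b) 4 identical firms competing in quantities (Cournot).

Competition: Q = 27.2; Cournot: Q = 21.76

Inverting demand: P = 87 − 2.5Q.
Competitive firms price at marginal cost: P = 19, giving Q = 27.2.
In a 4-firm Cournot equilibrium, symmetry and the first-order condition give q = (87 − 19)/(12.5) = 5.44. So Q = 21.76 and P = 32.6.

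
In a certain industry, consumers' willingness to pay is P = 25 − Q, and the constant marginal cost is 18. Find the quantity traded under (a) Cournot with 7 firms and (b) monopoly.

Cournot with 7 identical firms: the symmetric best-response condition is 25 − 8q = 18. Each firm produces q = 0.875, total output Q = 6.125, price P = 18.875.
The monopolist equates marginal revenue to marginal cost: 25 − 2Q = 18, so Q = 3.5. From demand, P = 21.5.

Cournot: Q = 6.125; Monopoly: Q = 3.5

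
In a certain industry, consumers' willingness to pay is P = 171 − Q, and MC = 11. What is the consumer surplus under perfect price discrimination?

With perfect price discrimination, output is the efficient level Q = 160 (where demand meets MC), but every buyer pays their willingness to pay: CS = 0 and PS = total surplus.
CS = 0.

CS = 0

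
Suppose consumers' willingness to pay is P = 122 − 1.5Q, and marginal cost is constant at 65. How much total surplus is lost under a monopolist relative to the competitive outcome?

Perfect competition: P = MC = 65, so 122 − 1.5Q = 65 and Q = 38.
A monopolist chooses Q where MR = MC. MR = 122 − 3Q; setting this equal to 65 gives Q = 19 and P = 93.5.
DWL is the triangle between Q = 19 and Q = 38: ½·(38 − 19)·(93.5 − 65) = 270.75.

DWL = 270.75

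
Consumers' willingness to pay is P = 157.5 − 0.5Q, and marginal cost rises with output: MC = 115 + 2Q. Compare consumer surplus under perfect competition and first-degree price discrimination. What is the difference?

CS falls by 72.25

Under competition P = MC: 157.5 − 0.5Q = 115 + 2Q ⇒ Q = 17, P = 149.
CS = ½·(157.5 − 149)·17 = 72.25.
Under first-degree price discrimination the firm charges each unit its demand price and produces up to where P = MC, i.e. Q = 17. Consumer surplus is zero; producer surplus equals total surplus.
CS = 0.
Change in consumer surplus: 0 − 72.25 = −72.25.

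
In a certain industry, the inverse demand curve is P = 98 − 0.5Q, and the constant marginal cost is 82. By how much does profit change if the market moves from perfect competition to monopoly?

π rises by 128

Under competition P = MC = 82, so Q = (98 − 82)/0.5 = 32.
Profit = (82 − 82)·32 = 0.
A monopolist chooses Q where MR = MC. MR = 98 − Q; setting this equal to 82 gives Q = 16 and P = 90.
Profit = (90 − 82)·16 = 128.
Change in profit: 128 − 0 = 128.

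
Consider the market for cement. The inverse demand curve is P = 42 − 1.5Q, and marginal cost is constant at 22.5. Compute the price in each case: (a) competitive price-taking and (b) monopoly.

Competition: P = 22.5; Monopoly: P = 32.25

Under competition P = MC = 22.5, so Q = (42 − 22.5)/1.5 = 13.
The monopolist equates marginal revenue to marginal cost: 42 − 3Q = 22.5, so Q = 6.5. From demand, P = 32.25.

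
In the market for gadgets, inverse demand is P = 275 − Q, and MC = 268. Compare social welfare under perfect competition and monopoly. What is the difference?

Under competition P = MC = 268, so Q = (275 − 268)/1 = 7.
CS = ½·(275 − 268)·7 = 24.5; PS = (268 − 268)·7 = 0; TS = 24.5.
Monopoly sets MR = MC: 275 − 2Q = 268 ⇒ Q = 3.5, P = 275 − 3.5 = 271.5.
CS = ½·(275 − 271.5)·3.5 = 6.125; PS = (271.5 − 268)·3.5 = 12.25; TS = 18.375.
Change in social welfare: 18.375 − 24.5 = −6.125.

Social welfare falls by 6.125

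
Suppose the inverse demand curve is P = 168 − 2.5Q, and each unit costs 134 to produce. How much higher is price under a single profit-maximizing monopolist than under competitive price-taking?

P rises by 17

Under competition P = MC = 134, so Q = (168 − 134)/2.5 = 13.6.
The monopolist equates marginal revenue to marginal cost: 168 − 5Q = 134, so Q = 6.8. From demand, P = 151.
Change in price: 151 − 134 = 17.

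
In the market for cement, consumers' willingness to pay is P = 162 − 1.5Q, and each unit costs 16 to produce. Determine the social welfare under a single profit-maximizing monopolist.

TS = 5329

Monopoly sets MR = MC: 162 − 3Q = 16 ⇒ Q = 146/3, P = 162 − 1.5·146/3 = 89.
CS = ½·(162 − 89)·146/3 = 5329/3; PS = (89 − 16)·146/3 = 10658/3; TS = 5329.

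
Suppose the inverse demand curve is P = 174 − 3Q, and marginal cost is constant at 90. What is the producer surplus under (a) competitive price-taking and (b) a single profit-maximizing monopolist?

Competitive firms price at marginal cost: P = 90, giving Q = 28.
PS = (90 − 90)·28 = 0.
The monopolist equates marginal revenue to marginal cost: 174 − 6Q = 90, so Q = 14. From demand, P = 132.
PS = (132 − 90)·14 = 588.

Competition: PS = 0; Monopoly: PS = 588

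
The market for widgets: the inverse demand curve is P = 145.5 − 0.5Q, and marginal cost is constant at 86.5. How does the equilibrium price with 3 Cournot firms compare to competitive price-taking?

In a 3-firm Cournot equilibrium, symmetry and the first-order condition give q = (145.5 − 86.5)/(2) = 29.5. So Q = 88.5 and P = 101.25.
Competitive firms price at marginal cost: P = 86.5, giving Q = 118.

Cournot: P = 101.25; Competition: P = 86.5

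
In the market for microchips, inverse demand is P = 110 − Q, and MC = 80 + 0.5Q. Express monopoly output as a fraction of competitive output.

Q_m/Q_c = 0.6

The monopolist equates marginal revenue to marginal cost: 110 − 2Q = 80 + 0.5Q, so Q = 12. From demand, P = 98.
Competitive equilibrium sets price equal to marginal cost: 110 − Q = 80 + 0.5Q, so Q = 20 and P = 90.
Ratio Q_m/Q_c = 12/20 = 0.6.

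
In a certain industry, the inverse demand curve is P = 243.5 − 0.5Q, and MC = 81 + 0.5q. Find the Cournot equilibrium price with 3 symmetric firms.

Cournot with 3 identical firms: the symmetric best-response condition is 243.5 − 2q = 81 + 0.5q. Each firm produces q = 65, total output Q = 195, price P = 146.

P = 146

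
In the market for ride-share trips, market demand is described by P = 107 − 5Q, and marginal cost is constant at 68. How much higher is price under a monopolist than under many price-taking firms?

Price rises by 19.5

Competitive firms price at marginal cost: P = 68, giving Q = 7.8.
Monopoly sets MR = MC: 107 − 10Q = 68 ⇒ Q = 3.9, P = 107 − 5·3.9 = 87.5.
Change in price: 87.5 − 68 = 19.5.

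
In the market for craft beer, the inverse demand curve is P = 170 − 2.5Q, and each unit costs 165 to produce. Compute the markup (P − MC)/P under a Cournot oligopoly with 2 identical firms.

Lerner index = 0.01

Cournot with 2 identical firms: the symmetric best-response condition is 170 − 7.5q = 165. Each firm produces q = 2/3, total output Q = 4/3, price P = 500/3.
Lerner index = (P − MC)/P = (500/3 − 165)/(500/3) = 0.01.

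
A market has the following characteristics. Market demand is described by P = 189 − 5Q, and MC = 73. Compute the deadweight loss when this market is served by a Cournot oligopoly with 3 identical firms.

Perfect competition: P = MC = 73, so 189 − 5Q = 73 and Q = 23.2.
With 3 symmetric Cournot firms, each firm's FOC gives 189 − 20q = 73, so q = 5.8, Q = 3·5.8 = 17.4, and P = 102.
DWL is the triangle between Q = 17.4 and Q = 23.2: ½·(23.2 − 17.4)·(102 − 73) = 84.1.

DWL = 84.1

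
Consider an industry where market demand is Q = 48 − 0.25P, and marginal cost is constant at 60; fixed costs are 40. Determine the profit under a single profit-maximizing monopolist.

Inverting demand: P = 192 − 4Q.
A monopolist chooses Q where MR = MC. MR = 192 − 8Q; setting this equal to 60 gives Q = 16.5 and P = 126.
Profit = (126 − 60)·16.5 − 40 = 1049.

Profit = 1049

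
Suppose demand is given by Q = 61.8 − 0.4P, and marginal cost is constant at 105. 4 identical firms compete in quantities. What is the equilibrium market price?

P = 114.9

Inverting demand: P = 154.5 − 2.5Q.
Cournot with 4 identical firms: the symmetric best-response condition is 154.5 − 12.5q = 105. Each firm produces q = 3.96, total output Q = 15.84, price P = 114.9.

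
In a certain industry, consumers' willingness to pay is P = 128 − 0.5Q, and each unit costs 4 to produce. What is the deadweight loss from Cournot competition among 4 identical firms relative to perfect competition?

Under competition P = MC = 4, so Q = (128 − 4)/0.5 = 248.
Cournot with 4 identical firms: the symmetric best-response condition is 128 − 2.5q = 4. Each firm produces q = 49.6, total output Q = 198.4, price P = 28.8.
DWL is the triangle between Q = 198.4 and Q = 248: ½·(248 − 198.4)·(28.8 − 4) = 615.04.

DWL = 615.04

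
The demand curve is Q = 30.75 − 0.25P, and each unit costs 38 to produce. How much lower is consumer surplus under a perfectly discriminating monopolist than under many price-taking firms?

Inverting demand: P = 123 − 4Q.
Competitive firms price at marginal cost: P = 38, giving Q = 21.25.
CS = ½·(123 − 38)·21.25 = 903.125.
Under first-degree price discrimination the firm charges each unit its demand price and produces up to where P = MC, i.e. Q = 21.25. Consumer surplus is zero; producer surplus equals total surplus.
CS = 0.
Change in consumer surplus: 0 − 903.125 = −903.125.

Consumer surplus falls by 903.125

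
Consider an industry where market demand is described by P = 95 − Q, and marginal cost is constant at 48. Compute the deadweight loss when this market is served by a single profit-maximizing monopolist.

DWL = 276.125

Competitive firms price at marginal cost: P = 48, giving Q = 47.
The monopolist equates marginal revenue to marginal cost: 95 − 2Q = 48, so Q = 23.5. From demand, P = 71.5.
DWL is the triangle between Q = 23.5 and Q = 47: ½·(47 − 23.5)·(71.5 − 48) = 276.125.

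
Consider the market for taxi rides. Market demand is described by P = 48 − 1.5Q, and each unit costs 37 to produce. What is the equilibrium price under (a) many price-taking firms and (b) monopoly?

Competition: P = 37; Monopoly: P = 42.5

Perfect competition: P = MC = 37, so 48 − 1.5Q = 37 and Q = 22/3.
A monopolist chooses Q where MR = MC. MR = 48 − 3Q; setting this equal to 37 gives Q = 11/3 and P = 42.5.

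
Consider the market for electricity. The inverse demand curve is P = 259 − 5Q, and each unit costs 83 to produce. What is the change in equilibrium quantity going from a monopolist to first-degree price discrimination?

Equilibrium quantity rises by 17.6

A monopolist chooses Q where MR = MC. MR = 259 − 10Q; setting this equal to 83 gives Q = 17.6 and P = 171.
A perfectly discriminating monopolist sells every unit with P(Q) ≥ MC(Q), so output equals the competitive quantity Q = 35.2. Each buyer pays their reservation price, so CS = 0 and the firm captures all surplus.
Change in equilibrium quantity: 35.2 − 17.6 = 17.6.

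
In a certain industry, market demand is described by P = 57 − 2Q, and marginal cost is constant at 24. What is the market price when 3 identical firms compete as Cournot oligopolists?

Cournot with 3 identical firms: the symmetric best-response condition is 57 − 8q = 24. Each firm produces q = 4.125, total output Q = 12.375, price P = 32.25.

P = 32.25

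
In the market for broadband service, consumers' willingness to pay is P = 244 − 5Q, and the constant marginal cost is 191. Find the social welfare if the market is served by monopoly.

TS = 210.675

Monopoly sets MR = MC: 244 − 10Q = 191 ⇒ Q = 5.3, P = 244 − 5·5.3 = 217.5.
CS = ½·(244 − 217.5)·5.3 = 70.225; PS = (217.5 − 191)·5.3 = 140.45; TS = 210.675.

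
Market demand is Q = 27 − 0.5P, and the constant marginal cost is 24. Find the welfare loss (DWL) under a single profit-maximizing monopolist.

DWL = 56.25

Inverting demand: P = 54 − 2Q.
Under competition P = MC = 24, so Q = (54 − 24)/2 = 15.
Monopoly sets MR = MC: 54 − 4Q = 24 ⇒ Q = 7.5, P = 54 − 2·7.5 = 39.
DWL is the triangle between Q = 7.5 and Q = 15: ½·(15 − 7.5)·(39 − 24) = 56.25.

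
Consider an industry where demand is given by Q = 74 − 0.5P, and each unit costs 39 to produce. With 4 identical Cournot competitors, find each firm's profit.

Inverting demand: P = 148 − 2Q.
In a 4-firm Cournot equilibrium, symmetry and the first-order condition give q = (148 − 39)/(10) = 10.9. So Q = 43.6 and P = 60.8.
Each firm's profit = (60.8 − 39)·10.9 = 237.62.

π_i = 237.62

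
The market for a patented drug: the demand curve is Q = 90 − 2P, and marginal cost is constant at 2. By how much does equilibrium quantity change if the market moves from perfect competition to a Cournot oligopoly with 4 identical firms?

Inverting demand: P = 45 − 0.5Q.
Perfect competition: P = MC = 2, so 45 − 0.5Q = 2 and Q = 86.
Cournot with 4 identical firms: the symmetric best-response condition is 45 − 2.5q = 2. Each firm produces q = 17.2, total output Q = 68.8, price P = 10.6.
Change in equilibrium quantity: 68.8 − 86 = −17.2.

Q falls by 17.2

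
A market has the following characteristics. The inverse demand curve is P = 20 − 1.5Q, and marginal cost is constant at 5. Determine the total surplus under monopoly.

TS = 56.25

The monopolist equates marginal revenue to marginal cost: 20 − 3Q = 5, so Q = 5. From demand, P = 12.5.
CS = ½·(20 − 12.5)·5 = 18.75; PS = (12.5 − 5)·5 = 37.5; TS = 56.25.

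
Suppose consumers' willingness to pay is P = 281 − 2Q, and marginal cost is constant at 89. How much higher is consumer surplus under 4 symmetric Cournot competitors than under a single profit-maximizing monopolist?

A monopolist chooses Q where MR = MC. MR = 281 − 4Q; setting this equal to 89 gives Q = 48 and P = 185.
CS = ½·(281 − 185)·48 = 2304.
Cournot with 4 identical firms: the symmetric best-response condition is 281 − 10q = 89. Each firm produces q = 19.2, total output Q = 76.8, price P = 127.4.
CS = ½·(281 − 127.4)·76.8 = 5898.24.
Change in consumer surplus: 5898.24 − 2304 = 3594.24.

CS rises by 3594.24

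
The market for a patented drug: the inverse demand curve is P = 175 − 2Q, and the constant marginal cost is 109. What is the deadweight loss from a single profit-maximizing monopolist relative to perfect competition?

DWL = 272.25

Under competition P = MC = 109, so Q = (175 − 109)/2 = 33.
The monopolist equates marginal revenue to marginal cost: 175 − 4Q = 109, so Q = 16.5. From demand, P = 142.
DWL is the triangle between Q = 16.5 and Q = 33: ½·(33 − 16.5)·(142 − 109) = 272.25.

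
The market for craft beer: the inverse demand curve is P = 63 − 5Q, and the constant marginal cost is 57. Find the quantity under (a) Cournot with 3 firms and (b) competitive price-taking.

With 3 symmetric Cournot firms, each firm's FOC gives 63 − 20q = 57, so q = 0.3, Q = 3·0.3 = 0.9, and P = 58.5.
Under competition P = MC = 57, so Q = (63 − 57)/5 = 1.2.

Cournot: Q = 0.9; Competition: Q = 1.2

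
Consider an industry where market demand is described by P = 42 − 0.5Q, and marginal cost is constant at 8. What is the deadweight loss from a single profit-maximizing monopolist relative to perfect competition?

DWL = 289

Competitive firms price at marginal cost: P = 8, giving Q = 68.
A monopolist chooses Q where MR = MC. MR = 42 − Q; setting this equal to 8 gives Q = 34 and P = 25.
DWL is the triangle between Q = 34 and Q = 68: ½·(68 − 34)·(25 − 8) = 289.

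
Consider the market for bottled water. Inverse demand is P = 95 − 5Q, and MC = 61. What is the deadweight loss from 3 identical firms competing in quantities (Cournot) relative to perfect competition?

DWL = 7.225

Under competition P = MC = 61, so Q = (95 − 61)/5 = 6.8.
With 3 symmetric Cournot firms, each firm's FOC gives 95 − 20q = 61, so q = 1.7, Q = 3·1.7 = 5.1, and P = 69.5.
DWL is the triangle between Q = 5.1 and Q = 6.8: ½·(6.8 − 5.1)·(69.5 − 61) = 7.225.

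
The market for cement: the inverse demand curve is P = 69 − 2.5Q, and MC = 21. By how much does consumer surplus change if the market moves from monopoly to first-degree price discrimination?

Consumer surplus falls by 115.2

A monopolist chooses Q where MR = MC. MR = 69 − 5Q; setting this equal to 21 gives Q = 9.6 and P = 45.
CS = ½·(69 − 45)·9.6 = 115.2.
A perfectly discriminating monopolist sells every unit with P(Q) ≥ MC(Q), so output equals the competitive quantity Q = 19.2. Each buyer pays their reservation price, so CS = 0 and the firm captures all surplus.
CS = 0.
Change in consumer surplus: 0 − 115.2 = −115.2.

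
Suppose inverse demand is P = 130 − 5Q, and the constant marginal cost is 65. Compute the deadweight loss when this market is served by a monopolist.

DWL = 105.625

Competitive firms price at marginal cost: P = 65, giving Q = 13.
A monopolist chooses Q where MR = MC. MR = 130 − 10Q; setting this equal to 65 gives Q = 6.5 and P = 97.5.
DWL is the triangle between Q = 6.5 and Q = 13: ½·(13 − 6.5)·(97.5 − 65) = 105.625.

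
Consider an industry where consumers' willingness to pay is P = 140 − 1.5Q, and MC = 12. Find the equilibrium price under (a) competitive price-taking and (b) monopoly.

Perfect competition: P = MC = 12, so 140 − 1.5Q = 12 and Q = 256/3.
The monopolist equates marginal revenue to marginal cost: 140 − 3Q = 12, so Q = 128/3. From demand, P = 76.

Competition: P = 12; Monopoly: P = 76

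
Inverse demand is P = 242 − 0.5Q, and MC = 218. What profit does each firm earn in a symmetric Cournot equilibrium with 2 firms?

π_i = 128

Cournot with 2 identical firms: the symmetric best-response condition is 242 − 1.5q = 218. Each firm produces q = 16, total output Q = 32, price P = 226.
Each firm's profit = (226 − 218)·16 = 128.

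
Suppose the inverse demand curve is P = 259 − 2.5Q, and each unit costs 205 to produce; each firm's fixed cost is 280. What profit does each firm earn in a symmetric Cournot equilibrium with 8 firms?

In a 8-firm Cournot equilibrium, symmetry and the first-order condition give q = (259 − 205)/(22.5) = 2.4. So Q = 19.2 and P = 211.
Each firm's profit = (211 − 205)·2.4 − 280 = −265.6.

π_i = −265.6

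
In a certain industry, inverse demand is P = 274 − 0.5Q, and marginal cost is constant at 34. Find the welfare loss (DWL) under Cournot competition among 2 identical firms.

Under competition P = MC = 34, so Q = (274 − 34)/0.5 = 480.
With 2 symmetric Cournot firms, each firm's FOC gives 274 − 1.5q = 34, so q = 160, Q = 2·160 = 320, and P = 114.
DWL is the triangle between Q = 320 and Q = 480: ½·(480 − 320)·(114 − 34) = 6400.

DWL = 6400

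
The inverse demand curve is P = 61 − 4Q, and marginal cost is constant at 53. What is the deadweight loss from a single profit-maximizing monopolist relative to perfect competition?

DWL = 2

Under competition P = MC = 53, so Q = (61 − 53)/4 = 2.
The monopolist equates marginal revenue to marginal cost: 61 − 8Q = 53, so Q = 1. From demand, P = 57.
DWL is the triangle between Q = 1 and Q = 2: ½·(2 − 1)·(57 − 53) = 2.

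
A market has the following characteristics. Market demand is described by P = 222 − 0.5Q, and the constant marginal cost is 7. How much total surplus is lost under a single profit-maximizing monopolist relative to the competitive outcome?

DWL = 11556.25

Competitive firms price at marginal cost: P = 7, giving Q = 430.
Monopoly sets MR = MC: 222 − Q = 7 ⇒ Q = 215, P = 222 − 0.5·215 = 114.5.
DWL is the triangle between Q = 215 and Q = 430: ½·(430 − 215)·(114.5 − 7) = 11556.25.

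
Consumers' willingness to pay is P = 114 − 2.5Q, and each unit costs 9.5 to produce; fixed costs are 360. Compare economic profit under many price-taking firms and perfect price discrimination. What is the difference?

Perfect competition: P = MC = 9.5, so 114 − 2.5Q = 9.5 and Q = 41.8.
Profit = (9.5 − 9.5)·41.8 − 360 = −360.
Under first-degree price discrimination the firm charges each unit its demand price and produces up to where P = MC, i.e. Q = 41.8. Consumer surplus is zero; producer surplus equals total surplus.
PS equals the full surplus area, 2184.05. Profit = 2184.05 − 360 = 1824.05.
Change in economic profit: 1824.05 − −360 = 2184.05.

Economic profit rises by 2184.05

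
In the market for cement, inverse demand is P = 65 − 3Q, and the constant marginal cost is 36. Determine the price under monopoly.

Monopoly sets MR = MC: 65 − 6Q = 36 ⇒ Q = 29/6, P = 65 − 3·29/6 = 50.5.

P = 50.5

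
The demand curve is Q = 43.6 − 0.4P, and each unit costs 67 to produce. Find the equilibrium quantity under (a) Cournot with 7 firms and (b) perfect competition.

Inverting demand: P = 109 − 2.5Q.
In a 7-firm Cournot equilibrium, symmetry and the first-order condition give q = (109 − 67)/(20) = 2.1. So Q = 14.7 and P = 72.25.
Under competition P = MC = 67, so Q = (109 − 67)/2.5 = 16.8.

Cournot: Q = 14.7; Competition: Q = 16.8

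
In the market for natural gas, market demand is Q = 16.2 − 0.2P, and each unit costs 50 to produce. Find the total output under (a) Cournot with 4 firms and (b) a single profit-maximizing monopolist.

Inverting demand: P = 81 − 5Q.
In a 4-firm Cournot equilibrium, symmetry and the first-order condition give q = (81 − 50)/(25) = 1.24. So Q = 4.96 and P = 56.2.
Monopoly sets MR = MC: 81 − 10Q = 50 ⇒ Q = 3.1, P = 81 − 5·3.1 = 65.5.

Cournot: Q = 4.96; Monopoly: Q = 3.1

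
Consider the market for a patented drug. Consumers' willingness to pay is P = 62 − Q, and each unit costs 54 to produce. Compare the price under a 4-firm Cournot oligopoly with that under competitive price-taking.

Cournot: P = 55.6; Competition: P = 54

Cournot with 4 identical firms: the symmetric best-response condition is 62 − 5q = 54. Each firm produces q = 1.6, total output Q = 6.4, price P = 55.6.
Under competition P = MC = 54, so Q = (62 − 54)/1 = 8.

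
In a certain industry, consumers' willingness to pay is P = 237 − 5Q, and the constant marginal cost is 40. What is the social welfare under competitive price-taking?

TS = 3880.9

Under competition P = MC = 40, so Q = (237 − 40)/5 = 39.4.
CS = ½·(237 − 40)·39.4 = 3880.9; PS = (40 − 40)·39.4 = 0; TS = 3880.9.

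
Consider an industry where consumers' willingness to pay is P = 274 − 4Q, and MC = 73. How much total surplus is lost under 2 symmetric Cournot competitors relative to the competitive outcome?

Under competition P = MC = 73, so Q = (274 − 73)/4 = 50.25.
In a 2-firm Cournot equilibrium, symmetry and the first-order condition give q = (274 − 73)/(12) = 16.75. So Q = 33.5 and P = 140.
DWL is the triangle between Q = 33.5 and Q = 50.25: ½·(50.25 − 33.5)·(140 − 73) = 561.125.

DWL = 561.125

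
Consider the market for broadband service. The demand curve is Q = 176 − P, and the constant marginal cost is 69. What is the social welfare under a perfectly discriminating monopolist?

Inverting demand: P = 176 − Q.
With perfect price discrimination, output is the efficient level Q = 107 (where demand meets MC), but every buyer pays their willingness to pay: CS = 0 and PS = total surplus.
TS = 5724.5 (equal to competitive TS).

TS = 5724.5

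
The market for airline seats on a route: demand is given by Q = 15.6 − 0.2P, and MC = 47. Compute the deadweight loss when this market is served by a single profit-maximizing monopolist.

DWL = 24.025

Inverting demand: P = 78 − 5Q.
Under competition P = MC = 47, so Q = (78 − 47)/5 = 6.2.
A monopolist chooses Q where MR = MC. MR = 78 − 10Q; setting this equal to 47 gives Q = 3.1 and P = 62.5.
DWL is the triangle between Q = 3.1 and Q = 6.2: ½·(6.2 − 3.1)·(62.5 − 47) = 24.025.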